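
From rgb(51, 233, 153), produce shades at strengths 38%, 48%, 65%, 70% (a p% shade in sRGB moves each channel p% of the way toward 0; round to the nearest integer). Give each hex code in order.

#20905f, #1b7950, #125236, #0f462e

38%: (51 − 19.38 = 31.62→32, 233 − 88.54 = 144.46→144, 153 − 58.14 = 94.86→95) → #20905f
48%: (51 − 24.48 = 26.52→27, 233 − 111.84 = 121.16→121, 153 − 73.44 = 79.56→80) → #1b7950
65%: (51 − 33.15 = 17.85→18, 233 − 151.45 = 81.55→82, 153 − 99.45 = 53.55→54) → #125236
70%: (51 − 35.7 = 15.3→15, 233 − 163.1 = 69.9→70, 153 − 107.1 = 45.9→46) → #0f462e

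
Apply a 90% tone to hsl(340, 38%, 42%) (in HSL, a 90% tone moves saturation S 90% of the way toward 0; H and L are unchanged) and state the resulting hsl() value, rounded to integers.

S moves 90% from 38 toward 0: 38 − 34.2 = 3.8 → 4.
H and L are unchanged.

hsl(340, 4%, 42%)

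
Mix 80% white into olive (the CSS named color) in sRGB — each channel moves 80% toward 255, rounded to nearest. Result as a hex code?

#E6E6CC

CSS olive is rgb(128, 128, 0).
Per channel, c → c + 0.8(255 − c):
  R: 128 + 0.8×(255−128) = 128 + 101.6 = 229.6 → 230
  G: 128 + 0.8×(255−128) = 128 + 101.6 = 229.6 → 230
  B: 0 + 0.8×(255−0) = 0 + 204 = 204 → 204
rgb(230, 230, 204) = #E6E6CC.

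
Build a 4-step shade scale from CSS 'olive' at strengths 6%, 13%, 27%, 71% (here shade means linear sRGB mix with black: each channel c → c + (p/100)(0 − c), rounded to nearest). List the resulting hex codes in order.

CSS olive is rgb(128, 128, 0).
6%: (128 − 7.68 = 120.32→120, 128 − 7.68 = 120.32→120, 0→0) → #787800
13%: (128 − 16.64 = 111.36→111, 128 − 16.64 = 111.36→111, 0→0) → #6F6F00
27%: (128 − 34.56 = 93.44→93, 128 − 34.56 = 93.44→93, 0→0) → #5D5D00
71%: (128 − 90.88 = 37.12→37, 128 − 90.88 = 37.12→37, 0→0) → #252500

#787800, #6F6F00, #5D5D00, #252500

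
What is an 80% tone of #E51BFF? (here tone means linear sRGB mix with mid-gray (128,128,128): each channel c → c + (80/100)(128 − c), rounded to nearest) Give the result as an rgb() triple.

rgb(148, 108, 153)

#E51BFF is rgb(229, 27, 255).
An 80% tone moves each channel 80% toward 128:
  R: 229 + 0.8×(128−229) = 229 − 80.8 = 148.2 → 148
  G: 27 + 0.8×(128−27) = 27 + 80.8 = 107.8 → 108
  B: 255 − 101.6 = 153.4 → 153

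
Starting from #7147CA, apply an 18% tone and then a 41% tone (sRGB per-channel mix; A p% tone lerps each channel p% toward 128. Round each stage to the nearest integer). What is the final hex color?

#7147CA is rgb(113, 71, 202).
Per channel, c → c + 0.18(128 − c):
  R: 113 + 0.18×(128−113) = 113 + 2.7 = 115.7 → 116
  G: 71 + 10.26 = 81.26 → 81
  B: 202 + 0.18×(128−202) = 202 − 13.32 = 188.68 → 189
After the tone: rgb(116, 81, 189) = #7451BD.
Lerp each channel 41% toward 128:
  R: 116 + 4.92 = 120.92 → 121
  G: 81 + 0.41×(128−81) = 81 + 19.27 = 100.27 → 100
  B: 189 + 0.41×(128−189) = 189 − 25.01 = 163.99 → 164
rgb(121, 100, 164) = #7964A4.

#7964A4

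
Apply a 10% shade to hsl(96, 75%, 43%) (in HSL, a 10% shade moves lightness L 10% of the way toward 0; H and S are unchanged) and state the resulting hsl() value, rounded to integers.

L moves 10% from 43 toward 0: 43 − 4.3 = 38.7 → 39.
H and S are unchanged.

hsl(96, 75%, 39%)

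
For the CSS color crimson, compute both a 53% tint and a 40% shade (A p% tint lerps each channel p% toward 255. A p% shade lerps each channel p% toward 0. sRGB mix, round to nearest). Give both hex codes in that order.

CSS crimson is rgb(220, 20, 60).
53% tint:
  R: 220 + 0.53×(255−220) = 220 + 18.55 = 238.55 → 239
  G: 20 + 124.55 = 144.55 → 145
  B: 60 + 0.53×(255−60) = 60 + 103.35 = 163.35 → 163
  → #ef91a3
40% shade:
  R: 220 + 0.4×(0−220) = 220 − 88 = 132 → 132
  G: 20 + 0.4×(0−20) = 20 − 8 = 12 → 12
  B: 60 − 24 = 36 → 36
  → #840c24

#ef91a3, #840c24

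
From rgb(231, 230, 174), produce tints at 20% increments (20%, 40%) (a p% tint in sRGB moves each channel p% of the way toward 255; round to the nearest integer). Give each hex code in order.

20%: (231 + 4.8 = 235.8→236, 230 + 5 = 235→235, 174 + 16.2 = 190.2→190) → #ecebbe
40%: (231 + 9.6 = 240.6→241, 230 + 10 = 240→240, 174 + 32.4 = 206.4→206) → #f1f0ce

#ecebbe, #f1f0ce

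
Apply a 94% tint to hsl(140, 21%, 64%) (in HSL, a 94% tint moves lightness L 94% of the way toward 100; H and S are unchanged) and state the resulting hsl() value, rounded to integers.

L moves 94% from 64 toward 100: 64 + 33.84 = 97.84 → 98.
H and S are unchanged.

hsl(140, 21%, 98%)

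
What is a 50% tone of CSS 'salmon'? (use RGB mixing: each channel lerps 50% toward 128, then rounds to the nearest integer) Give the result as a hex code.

CSS salmon is rgb(250, 128, 114).
Lerp each channel 50% toward 128:
  R: 250 + 0.5×(128−250) = 250 − 61 = 189 → 189
  G: 128 + 0 = 128 → 128
  B: 114 + 7 = 121 → 121
rgb(189, 128, 121) = #BD8079.

#BD8079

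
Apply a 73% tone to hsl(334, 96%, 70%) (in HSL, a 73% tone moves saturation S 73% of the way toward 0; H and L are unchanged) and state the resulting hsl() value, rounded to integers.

hsl(334, 26%, 70%)

S moves 73% from 96 toward 0: 96 − 70.08 = 25.92 → 26.
H and L are unchanged.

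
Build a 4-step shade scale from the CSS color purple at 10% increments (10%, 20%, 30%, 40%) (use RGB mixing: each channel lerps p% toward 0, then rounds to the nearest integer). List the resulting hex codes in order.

#730073, #660066, #5A005A, #4D004D

CSS purple is rgb(128, 0, 128).
10%: (128 − 12.8 = 115.2→115, 0→0, 128 − 12.8 = 115.2→115) → #730073
20%: (128 − 25.6 = 102.4→102, 0→0, 128 − 25.6 = 102.4→102) → #660066
30%: (128 − 38.4 = 89.6→90, 0→0, 128 − 38.4 = 89.6→90) → #5A005A
40%: (128 − 51.2 = 76.8→77, 0→0, 128 − 51.2 = 76.8→77) → #4D004D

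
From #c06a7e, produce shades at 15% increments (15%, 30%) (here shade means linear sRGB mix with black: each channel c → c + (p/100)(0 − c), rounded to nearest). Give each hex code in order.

#c06a7e is rgb(192, 106, 126).
15%: (192 − 28.8 = 163.2→163, 106 − 15.9 = 90.1→90, 126 − 18.9 = 107.1→107) → #a35a6b
30%: (192 − 57.6 = 134.4→134, 106 − 31.8 = 74.2→74, 126 − 37.8 = 88.2→88) → #864a58

#a35a6b, #864a58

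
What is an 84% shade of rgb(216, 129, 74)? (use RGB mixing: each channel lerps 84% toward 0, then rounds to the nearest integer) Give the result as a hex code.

#23150c

Lerp each channel 84% toward 0:
  R: 216 + 0.84×(0−216) = 216 − 181.44 = 34.56 → 35
  G: 129 + 0.84×(0−129) = 129 − 108.36 = 20.64 → 21
  B: 74 − 62.16 = 11.84 → 12
rgb(35, 21, 12) = #23150c.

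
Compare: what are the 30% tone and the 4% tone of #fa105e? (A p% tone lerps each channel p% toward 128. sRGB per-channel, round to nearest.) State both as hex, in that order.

#d53268, #f5145f

#fa105e is rgb(250, 16, 94).
30% tone:
  R: 250 + 0.3×(128−250) = 250 − 36.6 = 213.4 → 213
  G: 16 + 33.6 = 49.6 → 50
  B: 94 + 10.2 = 104.2 → 104
  → #d53268
4% tone:
  R: 250 + 0.04×(128−250) = 250 − 4.88 = 245.12 → 245
  G: 16 + 0.04×(128−16) = 16 + 4.48 = 20.48 → 20
  B: 94 + 0.04×(128−94) = 94 + 1.36 = 95.36 → 95
  → #f5145f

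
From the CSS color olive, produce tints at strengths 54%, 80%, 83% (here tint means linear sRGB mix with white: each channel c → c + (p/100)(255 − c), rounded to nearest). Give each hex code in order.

CSS olive is rgb(128, 128, 0).
54%: (128 + 68.58 = 196.58→197, 128 + 68.58 = 196.58→197, 0 + 137.7 = 137.7→138) → #C5C58A
80%: (128 + 101.6 = 229.6→230, 128 + 101.6 = 229.6→230, 0 + 204 = 204→204) → #E6E6CC
83%: (128 + 105.41 = 233.41→233, 128 + 105.41 = 233.41→233, 0 + 211.65 = 211.65→212) → #E9E9D4

#C5C58A, #E6E6CC, #E9E9D4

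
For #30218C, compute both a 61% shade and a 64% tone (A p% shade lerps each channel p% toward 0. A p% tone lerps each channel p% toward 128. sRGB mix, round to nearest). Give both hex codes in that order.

#130D37, #635E84

#30218C is rgb(48, 33, 140).
61% shade:
  R: 48 − 29.28 = 18.72 → 19
  G: 33 + 0.61×(0−33) = 33 − 20.13 = 12.87 → 13
  B: 140 − 85.4 = 54.6 → 55
  → #130D37
64% tone:
  R: 48 + 0.64×(128−48) = 48 + 51.2 = 99.2 → 99
  G: 33 + 0.64×(128−33) = 33 + 60.8 = 93.8 → 94
  B: 140 − 7.68 = 132.32 → 132
  → #635E84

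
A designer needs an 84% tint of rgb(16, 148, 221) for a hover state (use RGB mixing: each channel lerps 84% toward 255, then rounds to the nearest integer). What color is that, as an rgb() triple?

rgb(217, 238, 250)

Lerp each channel 84% toward 255:
  R: 16 + 0.84×(255−16) = 16 + 200.76 = 216.76 → 217
  G: 148 + 0.84×(255−148) = 148 + 89.88 = 237.88 → 238
  B: 221 + 0.84×(255−221) = 221 + 28.56 = 249.56 → 250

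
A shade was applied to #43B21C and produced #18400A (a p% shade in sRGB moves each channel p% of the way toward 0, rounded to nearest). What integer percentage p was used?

64%

#43B21C is rgb(67, 178, 28); #18400A is rgb(24, 64, 10).
On the G channel (widest range): 64 ≈ 178 + (p/100)(0 − 178), so p ≈ 100×(64 − 178)/(0 − 178) = -11400/-178 = 64.04.
p = 64 reproduces all three channels after rounding.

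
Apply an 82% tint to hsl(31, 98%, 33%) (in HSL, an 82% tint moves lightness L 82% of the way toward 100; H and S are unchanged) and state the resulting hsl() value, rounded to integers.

hsl(31, 98%, 88%)

L moves 82% from 33 toward 100: 33 + 54.94 = 87.94 → 88.
H and S are unchanged.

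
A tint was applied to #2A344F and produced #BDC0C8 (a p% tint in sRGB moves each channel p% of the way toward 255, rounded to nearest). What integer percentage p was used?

69%

#2A344F is rgb(42, 52, 79); #BDC0C8 is rgb(189, 192, 200).
On the R channel (widest range): 189 ≈ 42 + (p/100)(255 − 42), so p ≈ 100×(189 − 42)/(255 − 42) = 14700/213 = 69.01.
p = 69 reproduces all three channels after rounding.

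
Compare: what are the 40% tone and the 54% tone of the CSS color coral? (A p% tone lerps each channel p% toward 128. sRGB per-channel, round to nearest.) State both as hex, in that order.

CSS coral is rgb(255, 127, 80).
40% tone:
  R: 255 − 50.8 = 204.2 → 204
  G: 127 + 0.4×(128−127) = 127 + 0.4 = 127.4 → 127
  B: 80 + 0.4×(128−80) = 80 + 19.2 = 99.2 → 99
  → #cc7f63
54% tone:
  R: 255 + 0.54×(128−255) = 255 − 68.58 = 186.42 → 186
  G: 127 + 0.54×(128−127) = 127 + 0.54 = 127.54 → 128
  B: 80 + 0.54×(128−80) = 80 + 25.92 = 105.92 → 106
  → #ba806a

#cc7f63, #ba806a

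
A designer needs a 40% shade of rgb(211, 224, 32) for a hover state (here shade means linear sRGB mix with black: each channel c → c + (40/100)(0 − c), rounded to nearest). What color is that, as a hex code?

Per channel, c → c + 0.4(0 − c):
  R: 211 + 0.4×(0−211) = 211 − 84.4 = 126.6 → 127
  G: 224 + 0.4×(0−224) = 224 − 89.6 = 134.4 → 134
  B: 32 + 0.4×(0−32) = 32 − 12.8 = 19.2 → 19
rgb(127, 134, 19) = #7F8613.

#7F8613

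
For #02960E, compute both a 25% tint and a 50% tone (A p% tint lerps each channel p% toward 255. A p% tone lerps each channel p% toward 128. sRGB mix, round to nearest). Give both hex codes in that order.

#02960E is rgb(2, 150, 14).
25% tint:
  R: 2 + 0.25×(255−2) = 2 + 63.25 = 65.25 → 65
  G: 150 + 0.25×(255−150) = 150 + 26.25 = 176.25 → 176
  B: 14 + 60.25 = 74.25 → 74
  → #41B04A
50% tone:
  R: 2 + 0.5×(128−2) = 2 + 63 = 65 → 65
  G: 150 + 0.5×(128−150) = 150 − 11 = 139 → 139
  B: 14 + 0.5×(128−14) = 14 + 57 = 71 → 71
  → #418B47

#41B04A, #418B47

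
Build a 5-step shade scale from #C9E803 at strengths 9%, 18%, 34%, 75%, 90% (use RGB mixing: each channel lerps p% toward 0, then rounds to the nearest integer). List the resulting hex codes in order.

#B7D303, #A5BE02, #859902, #323A01, #141700

#C9E803 is rgb(201, 232, 3).
9%: (201 − 18.09 = 182.91→183, 232 − 20.88 = 211.12→211, 3→3) → #B7D303
18%: (201 − 36.18 = 164.82→165, 232 − 41.76 = 190.24→190, 3 − 0.54 = 2.46→2) → #A5BE02
34%: (201 − 68.34 = 132.66→133, 232 − 78.88 = 153.12→153, 3 − 1.02 = 1.98→2) → #859902
75%: (201 − 150.75 = 50.25→50, 232 − 174 = 58→58, 3 − 2.25 = 0.75→1) → #323A01
90%: (201 − 180.9 = 20.1→20, 232 − 208.8 = 23.2→23, 3 − 2.7 = 0.3→0) → #141700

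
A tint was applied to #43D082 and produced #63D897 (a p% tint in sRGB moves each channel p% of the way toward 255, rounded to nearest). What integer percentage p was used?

17%

#43D082 is rgb(67, 208, 130); #63D897 is rgb(99, 216, 151).
On the R channel (widest range): 99 ≈ 67 + (p/100)(255 − 67), so p ≈ 100×(99 − 67)/(255 − 67) = 3200/188 = 17.02.
p = 17 reproduces all three channels after rounding.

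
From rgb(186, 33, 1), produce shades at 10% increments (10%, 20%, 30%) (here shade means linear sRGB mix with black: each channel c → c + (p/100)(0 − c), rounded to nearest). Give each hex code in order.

#A71E01, #951A01, #821701

10%: (186 − 18.6 = 167.4→167, 33 − 3.3 = 29.7→30, 1→1) → #A71E01
20%: (186 − 37.2 = 148.8→149, 33 − 6.6 = 26.4→26, 1→1) → #951A01
30%: (186 − 55.8 = 130.2→130, 33 − 9.9 = 23.1→23, 1→1) → #821701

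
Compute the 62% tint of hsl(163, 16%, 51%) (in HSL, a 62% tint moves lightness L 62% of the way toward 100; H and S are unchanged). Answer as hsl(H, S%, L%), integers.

L moves 62% from 51 toward 100: 51 + 30.38 = 81.38 → 81.
H and S are unchanged.

hsl(163, 16%, 81%)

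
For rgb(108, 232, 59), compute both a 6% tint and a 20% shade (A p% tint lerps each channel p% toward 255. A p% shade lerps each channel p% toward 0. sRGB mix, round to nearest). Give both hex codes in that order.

#75e947, #56ba2f

6% tint:
  R: 108 + 0.06×(255−108) = 108 + 8.82 = 116.82 → 117
  G: 232 + 1.38 = 233.38 → 233
  B: 59 + 0.06×(255−59) = 59 + 11.76 = 70.76 → 71
  → #75e947
20% shade:
  R: 108 + 0.2×(0−108) = 108 − 21.6 = 86.4 → 86
  G: 232 + 0.2×(0−232) = 232 − 46.4 = 185.6 → 186
  B: 59 + 0.2×(0−59) = 59 − 11.8 = 47.2 → 47
  → #56ba2f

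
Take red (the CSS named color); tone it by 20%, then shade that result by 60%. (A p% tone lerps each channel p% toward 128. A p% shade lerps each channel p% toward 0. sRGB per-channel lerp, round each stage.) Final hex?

#5c0a0a

CSS red is rgb(255, 0, 0).
A 20% tone moves each channel 20% toward 128:
  R: 255 − 25.4 = 229.6 → 230
  G: 0 + 0.2×(128−0) = 0 + 25.6 = 25.6 → 26
  B: 0 + 25.6 = 25.6 → 26
After the tone: rgb(230, 26, 26) = #e61a1a.
A 60% shade moves each channel 60% toward 0:
  R: 230 + 0.6×(0−230) = 230 − 138 = 92 → 92
  G: 26 + 0.6×(0−26) = 26 − 15.6 = 10.4 → 10
  B: 26 − 15.6 = 10.4 → 10
rgb(92, 10, 10) = #5c0a0a.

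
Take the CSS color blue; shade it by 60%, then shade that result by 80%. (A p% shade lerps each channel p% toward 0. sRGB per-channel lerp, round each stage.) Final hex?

CSS blue is rgb(0, 0, 255).
A 60% shade moves each channel 60% toward 0:
  R: 0 + 0.6×(0−0) = 0 + 0 = 0 → 0
  G: 0 + 0.6×(0−0) = 0 + 0 = 0 → 0
  B: 255 − 153 = 102 → 102
After the shade: rgb(0, 0, 102) = #000066.
Lerp each channel 80% toward 0:
  R: 0 + 0 = 0 → 0
  G: 0 + 0.8×(0−0) = 0 + 0 = 0 → 0
  B: 102 + 0.8×(0−102) = 102 − 81.6 = 20.4 → 20
rgb(0, 0, 20) = #000014.

#000014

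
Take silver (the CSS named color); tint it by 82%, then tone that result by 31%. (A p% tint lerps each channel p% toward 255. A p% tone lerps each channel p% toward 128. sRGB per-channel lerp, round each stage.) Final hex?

#D0D0D0

CSS silver is rgb(192, 192, 192).
An 82% tint moves each channel 82% toward 255:
  R: 192 + 51.66 = 243.66 → 244
  G: 192 + 51.66 = 243.66 → 244
  B: 192 + 0.82×(255−192) = 192 + 51.66 = 243.66 → 244
After the tint: rgb(244, 244, 244) = #F4F4F4.
Per channel, c → c + 0.31(128 − c):
  R: 244 + 0.31×(128−244) = 244 − 35.96 = 208.04 → 208
  G: 244 − 35.96 = 208.04 → 208
  B: 244 − 35.96 = 208.04 → 208
rgb(208, 208, 208) = #D0D0D0.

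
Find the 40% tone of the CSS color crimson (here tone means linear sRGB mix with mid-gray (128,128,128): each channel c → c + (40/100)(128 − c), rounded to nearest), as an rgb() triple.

CSS crimson is rgb(220, 20, 60).
A 40% tone moves each channel 40% toward 128:
  R: 220 + 0.4×(128−220) = 220 − 36.8 = 183.2 → 183
  G: 20 + 0.4×(128−20) = 20 + 43.2 = 63.2 → 63
  B: 60 + 0.4×(128−60) = 60 + 27.2 = 87.2 → 87

rgb(183, 63, 87)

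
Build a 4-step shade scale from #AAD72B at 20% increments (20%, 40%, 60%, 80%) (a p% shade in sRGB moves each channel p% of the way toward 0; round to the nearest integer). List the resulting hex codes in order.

#AAD72B is rgb(170, 215, 43).
20%: (170 − 34 = 136→136, 215 − 43 = 172→172, 43 − 8.6 = 34.4→34) → #88AC22
40%: (170 − 68 = 102→102, 215 − 86 = 129→129, 43 − 17.2 = 25.8→26) → #66811A
60%: (170 − 102 = 68→68, 215 − 129 = 86→86, 43 − 25.8 = 17.2→17) → #445611
80%: (170 − 136 = 34→34, 215 − 172 = 43→43, 43 − 34.4 = 8.6→9) → #222B09

#88AC22, #66811A, #445611, #222B09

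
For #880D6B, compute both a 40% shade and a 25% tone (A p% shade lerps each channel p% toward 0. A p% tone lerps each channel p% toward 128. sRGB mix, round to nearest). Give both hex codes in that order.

#520840, #862A70

#880D6B is rgb(136, 13, 107).
40% shade:
  R: 136 + 0.4×(0−136) = 136 − 54.4 = 81.6 → 82
  G: 13 + 0.4×(0−13) = 13 − 5.2 = 7.8 → 8
  B: 107 − 42.8 = 64.2 → 64
  → #520840
25% tone:
  R: 136 + 0.25×(128−136) = 136 − 2 = 134 → 134
  G: 13 + 0.25×(128−13) = 13 + 28.75 = 41.75 → 42
  B: 107 + 0.25×(128−107) = 107 + 5.25 = 112.25 → 112
  → #862A70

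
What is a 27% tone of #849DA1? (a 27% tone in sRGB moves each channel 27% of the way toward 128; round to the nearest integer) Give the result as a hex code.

#849DA1 is rgb(132, 157, 161).
A 27% tone moves each channel 27% toward 128:
  R: 132 + 0.27×(128−132) = 132 − 1.08 = 130.92 → 131
  G: 157 + 0.27×(128−157) = 157 − 7.83 = 149.17 → 149
  B: 161 − 8.91 = 152.09 → 152
rgb(131, 149, 152) = #839598.

#839598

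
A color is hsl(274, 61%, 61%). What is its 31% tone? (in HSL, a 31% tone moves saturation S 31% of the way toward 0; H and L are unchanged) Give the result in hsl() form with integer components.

S moves 31% from 61 toward 0: 61 − 18.91 = 42.09 → 42.
H and L are unchanged.

hsl(274, 42%, 61%)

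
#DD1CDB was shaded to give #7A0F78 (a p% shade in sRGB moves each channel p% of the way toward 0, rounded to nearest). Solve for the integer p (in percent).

#DD1CDB is rgb(221, 28, 219); #7A0F78 is rgb(122, 15, 120).
On the R channel (widest range): 122 ≈ 221 + (p/100)(0 − 221), so p ≈ 100×(122 − 221)/(0 − 221) = -9900/-221 = 44.80.
p = 45 reproduces all three channels after rounding.

45%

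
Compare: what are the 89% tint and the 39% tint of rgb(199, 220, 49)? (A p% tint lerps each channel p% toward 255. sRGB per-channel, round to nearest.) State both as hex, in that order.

#F9FBE8, #DDEA81

89% tint:
  R: 199 + 0.89×(255−199) = 199 + 49.84 = 248.84 → 249
  G: 220 + 0.89×(255−220) = 220 + 31.15 = 251.15 → 251
  B: 49 + 0.89×(255−49) = 49 + 183.34 = 232.34 → 232
  → #F9FBE8
39% tint:
  R: 199 + 0.39×(255−199) = 199 + 21.84 = 220.84 → 221
  G: 220 + 0.39×(255−220) = 220 + 13.65 = 233.65 → 234
  B: 49 + 0.39×(255−49) = 49 + 80.34 = 129.34 → 129
  → #DDEA81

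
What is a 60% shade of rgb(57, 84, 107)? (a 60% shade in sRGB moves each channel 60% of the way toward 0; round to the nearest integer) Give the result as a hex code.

#17222B

Lerp each channel 60% toward 0:
  R: 57 − 34.2 = 22.8 → 23
  G: 84 − 50.4 = 33.6 → 34
  B: 107 + 0.6×(0−107) = 107 − 64.2 = 42.8 → 43
rgb(23, 34, 43) = #17222B.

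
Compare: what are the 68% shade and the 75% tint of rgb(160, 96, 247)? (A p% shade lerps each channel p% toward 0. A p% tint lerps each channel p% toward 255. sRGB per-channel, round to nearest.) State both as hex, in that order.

#331f4f, #e7d7fd

68% shade:
  R: 160 + 0.68×(0−160) = 160 − 108.8 = 51.2 → 51
  G: 96 − 65.28 = 30.72 → 31
  B: 247 − 167.96 = 79.04 → 79
  → #331f4f
75% tint:
  R: 160 + 0.75×(255−160) = 160 + 71.25 = 231.25 → 231
  G: 96 + 0.75×(255−96) = 96 + 119.25 = 215.25 → 215
  B: 247 + 0.75×(255−247) = 247 + 6 = 253 → 253
  → #e7d7fd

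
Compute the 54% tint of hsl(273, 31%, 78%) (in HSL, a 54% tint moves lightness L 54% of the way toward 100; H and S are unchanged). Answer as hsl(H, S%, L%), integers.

L moves 54% from 78 toward 100: 78 + 11.88 = 89.88 → 90.
H and S are unchanged.

hsl(273, 31%, 90%)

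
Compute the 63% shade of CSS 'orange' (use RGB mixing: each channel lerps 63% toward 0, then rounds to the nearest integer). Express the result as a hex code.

#5e3d00

CSS orange is rgb(255, 165, 0).
Per channel, c → c + 0.63(0 − c):
  R: 255 + 0.63×(0−255) = 255 − 160.65 = 94.35 → 94
  G: 165 + 0.63×(0−165) = 165 − 103.95 = 61.05 → 61
  B: 0 + 0 = 0 → 0
rgb(94, 61, 0) = #5e3d00.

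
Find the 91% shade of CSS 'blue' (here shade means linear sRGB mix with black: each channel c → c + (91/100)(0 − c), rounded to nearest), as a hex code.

CSS blue is rgb(0, 0, 255).
Per channel, c → c + 0.91(0 − c):
  R: 0 + 0 = 0 → 0
  G: 0 + 0.91×(0−0) = 0 + 0 = 0 → 0
  B: 255 − 232.05 = 22.95 → 23
rgb(0, 0, 23) = #000017.

#000017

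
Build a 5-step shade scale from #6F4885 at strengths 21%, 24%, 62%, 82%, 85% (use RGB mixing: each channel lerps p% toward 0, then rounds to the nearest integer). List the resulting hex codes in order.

#583969, #543765, #2A1B33, #140D18, #110B14

#6F4885 is rgb(111, 72, 133).
21%: (111 − 23.31 = 87.69→88, 72 − 15.12 = 56.88→57, 133 − 27.93 = 105.07→105) → #583969
24%: (111 − 26.64 = 84.36→84, 72 − 17.28 = 54.72→55, 133 − 31.92 = 101.08→101) → #543765
62%: (111 − 68.82 = 42.18→42, 72 − 44.64 = 27.36→27, 133 − 82.46 = 50.54→51) → #2A1B33
82%: (111 − 91.02 = 19.98→20, 72 − 59.04 = 12.96→13, 133 − 109.06 = 23.94→24) → #140D18
85%: (111 − 94.35 = 16.65→17, 72 − 61.2 = 10.8→11, 133 − 113.05 = 19.95→20) → #110B14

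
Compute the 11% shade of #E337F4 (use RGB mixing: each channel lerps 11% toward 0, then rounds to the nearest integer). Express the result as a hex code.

#CA31D9

#E337F4 is rgb(227, 55, 244).
Lerp each channel 11% toward 0:
  R: 227 − 24.97 = 202.03 → 202
  G: 55 − 6.05 = 48.95 → 49
  B: 244 − 26.84 = 217.16 → 217
rgb(202, 49, 217) = #CA31D9.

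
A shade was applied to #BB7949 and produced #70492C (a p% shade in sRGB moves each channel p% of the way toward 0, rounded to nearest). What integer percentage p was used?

40%

#BB7949 is rgb(187, 121, 73); #70492C is rgb(112, 73, 44).
On the R channel (widest range): 112 ≈ 187 + (p/100)(0 − 187), so p ≈ 100×(112 − 187)/(0 − 187) = -7500/-187 = 40.11.
p = 40 reproduces all three channels after rounding.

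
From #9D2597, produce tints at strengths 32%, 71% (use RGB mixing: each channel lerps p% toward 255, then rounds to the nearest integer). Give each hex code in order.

#BC6BB8, #E3C0E1

#9D2597 is rgb(157, 37, 151).
32%: (157 + 31.36 = 188.36→188, 37 + 69.76 = 106.76→107, 151 + 33.28 = 184.28→184) → #BC6BB8
71%: (157 + 69.58 = 226.58→227, 37 + 154.78 = 191.78→192, 151 + 73.84 = 224.84→225) → #E3C0E1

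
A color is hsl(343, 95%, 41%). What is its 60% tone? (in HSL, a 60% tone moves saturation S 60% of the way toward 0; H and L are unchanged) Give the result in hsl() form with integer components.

S moves 60% from 95 toward 0: 95 − 57 = 38 → 38.
H and L are unchanged.

hsl(343, 38%, 41%)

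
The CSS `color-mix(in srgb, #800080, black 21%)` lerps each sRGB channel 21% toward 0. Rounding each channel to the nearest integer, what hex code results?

#800080 is rgb(128, 0, 128).
A 21% shade moves each channel 21% toward 0:
  R: 128 − 26.88 = 101.12 → 101
  G: 0 + 0.21×(0−0) = 0 + 0 = 0 → 0
  B: 128 + 0.21×(0−128) = 128 − 26.88 = 101.12 → 101
rgb(101, 0, 101) = #650065.

#650065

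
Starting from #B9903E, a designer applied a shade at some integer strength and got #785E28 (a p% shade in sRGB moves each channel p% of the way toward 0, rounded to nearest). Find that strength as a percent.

35%

#B9903E is rgb(185, 144, 62); #785E28 is rgb(120, 94, 40).
On the R channel (widest range): 120 ≈ 185 + (p/100)(0 − 185), so p ≈ 100×(120 − 185)/(0 − 185) = -6500/-185 = 35.14.
p = 35 reproduces all three channels after rounding.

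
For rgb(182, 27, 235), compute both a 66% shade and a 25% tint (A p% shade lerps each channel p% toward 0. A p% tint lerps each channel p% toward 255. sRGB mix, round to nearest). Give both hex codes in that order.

#3e0950, #c854f0

66% shade:
  R: 182 + 0.66×(0−182) = 182 − 120.12 = 61.88 → 62
  G: 27 − 17.82 = 9.18 → 9
  B: 235 + 0.66×(0−235) = 235 − 155.1 = 79.9 → 80
  → #3e0950
25% tint:
  R: 182 + 18.25 = 200.25 → 200
  G: 27 + 0.25×(255−27) = 27 + 57 = 84 → 84
  B: 235 + 0.25×(255−235) = 235 + 5 = 240 → 240
  → #c854f0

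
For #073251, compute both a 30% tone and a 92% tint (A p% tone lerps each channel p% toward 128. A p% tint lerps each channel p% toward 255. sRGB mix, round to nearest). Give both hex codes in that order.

#073251 is rgb(7, 50, 81).
30% tone:
  R: 7 + 36.3 = 43.3 → 43
  G: 50 + 0.3×(128−50) = 50 + 23.4 = 73.4 → 73
  B: 81 + 0.3×(128−81) = 81 + 14.1 = 95.1 → 95
  → #2b495f
92% tint:
  R: 7 + 0.92×(255−7) = 7 + 228.16 = 235.16 → 235
  G: 50 + 188.6 = 238.6 → 239
  B: 81 + 160.08 = 241.08 → 241
  → #ebeff1

#2b495f, #ebeff1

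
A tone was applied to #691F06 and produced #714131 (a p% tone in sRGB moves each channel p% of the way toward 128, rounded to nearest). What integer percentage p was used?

#691F06 is rgb(105, 31, 6); #714131 is rgb(113, 65, 49).
On the B channel (widest range): 49 ≈ 6 + (p/100)(128 − 6), so p ≈ 100×(49 − 6)/(128 − 6) = 4300/122 = 35.25.
p = 35 reproduces all three channels after rounding.

35%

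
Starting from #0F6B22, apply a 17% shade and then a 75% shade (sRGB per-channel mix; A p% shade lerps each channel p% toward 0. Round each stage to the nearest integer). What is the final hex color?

#0F6B22 is rgb(15, 107, 34).
A 17% shade moves each channel 17% toward 0:
  R: 15 + 0.17×(0−15) = 15 − 2.55 = 12.45 → 12
  G: 107 − 18.19 = 88.81 → 89
  B: 34 + 0.17×(0−34) = 34 − 5.78 = 28.22 → 28
After the shade: rgb(12, 89, 28) = #0C591C.
A 75% shade moves each channel 75% toward 0:
  R: 12 + 0.75×(0−12) = 12 − 9 = 3 → 3
  G: 89 + 0.75×(0−89) = 89 − 66.75 = 22.25 → 22
  B: 28 − 21 = 7 → 7
rgb(3, 22, 7) = #031607.

#031607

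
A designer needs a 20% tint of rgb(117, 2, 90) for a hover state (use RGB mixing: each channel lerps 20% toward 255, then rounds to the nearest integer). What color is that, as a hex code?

#91357B

A 20% tint moves each channel 20% toward 255:
  R: 117 + 0.2×(255−117) = 117 + 27.6 = 144.6 → 145
  G: 2 + 50.6 = 52.6 → 53
  B: 90 + 33 = 123 → 123
rgb(145, 53, 123) = #91357B.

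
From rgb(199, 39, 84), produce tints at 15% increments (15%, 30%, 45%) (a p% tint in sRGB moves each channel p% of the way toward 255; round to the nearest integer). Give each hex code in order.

15%: (199 + 8.4 = 207.4→207, 39 + 32.4 = 71.4→71, 84 + 25.65 = 109.65→110) → #CF476E
30%: (199 + 16.8 = 215.8→216, 39 + 64.8 = 103.8→104, 84 + 51.3 = 135.3→135) → #D86887
45%: (199 + 25.2 = 224.2→224, 39 + 97.2 = 136.2→136, 84 + 76.95 = 160.95→161) → #E088A1

#CF476E, #D86887, #E088A1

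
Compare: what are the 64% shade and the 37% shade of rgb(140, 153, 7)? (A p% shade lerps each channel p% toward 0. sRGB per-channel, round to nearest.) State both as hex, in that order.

64% shade:
  R: 140 + 0.64×(0−140) = 140 − 89.6 = 50.4 → 50
  G: 153 + 0.64×(0−153) = 153 − 97.92 = 55.08 → 55
  B: 7 − 4.48 = 2.52 → 3
  → #323703
37% shade:
  R: 140 − 51.8 = 88.2 → 88
  G: 153 + 0.37×(0−153) = 153 − 56.61 = 96.39 → 96
  B: 7 + 0.37×(0−7) = 7 − 2.59 = 4.41 → 4
  → #586004

#323703, #586004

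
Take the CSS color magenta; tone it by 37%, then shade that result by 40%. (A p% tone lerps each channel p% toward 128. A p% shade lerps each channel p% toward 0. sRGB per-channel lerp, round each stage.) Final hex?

#7D1C7D

CSS magenta is rgb(255, 0, 255).
Lerp each channel 37% toward 128:
  R: 255 + 0.37×(128−255) = 255 − 46.99 = 208.01 → 208
  G: 0 + 0.37×(128−0) = 0 + 47.36 = 47.36 → 47
  B: 255 + 0.37×(128−255) = 255 − 46.99 = 208.01 → 208
After the tone: rgb(208, 47, 208) = #D02FD0.
A 40% shade moves each channel 40% toward 0:
  R: 208 + 0.4×(0−208) = 208 − 83.2 = 124.8 → 125
  G: 47 + 0.4×(0−47) = 47 − 18.8 = 28.2 → 28
  B: 208 − 83.2 = 124.8 → 125
rgb(125, 28, 125) = #7D1C7D.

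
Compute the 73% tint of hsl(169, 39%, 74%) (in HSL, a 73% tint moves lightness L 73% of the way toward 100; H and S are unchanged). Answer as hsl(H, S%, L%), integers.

hsl(169, 39%, 93%)

L moves 73% from 74 toward 100: 74 + 18.98 = 92.98 → 93.
H and S are unchanged.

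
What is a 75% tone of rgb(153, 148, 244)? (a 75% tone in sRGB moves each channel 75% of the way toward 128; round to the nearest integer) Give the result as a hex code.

Lerp each channel 75% toward 128:
  R: 153 + 0.75×(128−153) = 153 − 18.75 = 134.25 → 134
  G: 148 + 0.75×(128−148) = 148 − 15 = 133 → 133
  B: 244 − 87 = 157 → 157
rgb(134, 133, 157) = #86859D.

#86859D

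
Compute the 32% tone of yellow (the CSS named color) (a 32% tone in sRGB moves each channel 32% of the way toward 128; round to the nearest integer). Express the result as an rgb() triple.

CSS yellow is rgb(255, 255, 0).
Lerp each channel 32% toward 128:
  R: 255 + 0.32×(128−255) = 255 − 40.64 = 214.36 → 214
  G: 255 + 0.32×(128−255) = 255 − 40.64 = 214.36 → 214
  B: 0 + 0.32×(128−0) = 0 + 40.96 = 40.96 → 41

rgb(214, 214, 41)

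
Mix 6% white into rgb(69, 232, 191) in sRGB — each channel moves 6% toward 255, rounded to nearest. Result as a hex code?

#50e9c3

A 6% tint moves each channel 6% toward 255:
  R: 69 + 0.06×(255−69) = 69 + 11.16 = 80.16 → 80
  G: 232 + 0.06×(255−232) = 232 + 1.38 = 233.38 → 233
  B: 191 + 0.06×(255−191) = 191 + 3.84 = 194.84 → 195
rgb(80, 233, 195) = #50e9c3.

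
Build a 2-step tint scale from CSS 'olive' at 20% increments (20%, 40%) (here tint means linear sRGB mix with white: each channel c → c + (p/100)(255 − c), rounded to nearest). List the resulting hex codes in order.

#999933, #B3B366

CSS olive is rgb(128, 128, 0).
20%: (128 + 25.4 = 153.4→153, 128 + 25.4 = 153.4→153, 0 + 51 = 51→51) → #999933
40%: (128 + 50.8 = 178.8→179, 128 + 50.8 = 178.8→179, 0 + 102 = 102→102) → #B3B366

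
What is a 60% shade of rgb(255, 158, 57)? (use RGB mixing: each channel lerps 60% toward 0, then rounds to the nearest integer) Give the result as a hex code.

Per channel, c → c + 0.6(0 − c):
  R: 255 − 153 = 102 → 102
  G: 158 + 0.6×(0−158) = 158 − 94.8 = 63.2 → 63
  B: 57 + 0.6×(0−57) = 57 − 34.2 = 22.8 → 23
rgb(102, 63, 23) = #663f17.

#663f17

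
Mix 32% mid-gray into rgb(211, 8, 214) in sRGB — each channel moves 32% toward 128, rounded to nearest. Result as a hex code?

#B82EBA

Per channel, c → c + 0.32(128 − c):
  R: 211 − 26.56 = 184.44 → 184
  G: 8 + 38.4 = 46.4 → 46
  B: 214 − 27.52 = 186.48 → 186
rgb(184, 46, 186) = #B82EBA.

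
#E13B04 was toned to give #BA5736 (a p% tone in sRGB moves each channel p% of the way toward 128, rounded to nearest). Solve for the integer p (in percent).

40%

#E13B04 is rgb(225, 59, 4); #BA5736 is rgb(186, 87, 54).
On the B channel (widest range): 54 ≈ 4 + (p/100)(128 − 4), so p ≈ 100×(54 − 4)/(128 − 4) = 5000/124 = 40.32.
p = 40 reproduces all three channels after rounding.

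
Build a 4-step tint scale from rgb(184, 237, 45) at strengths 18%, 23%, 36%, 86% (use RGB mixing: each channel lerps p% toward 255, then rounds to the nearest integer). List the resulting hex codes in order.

#C5F053, #C8F15D, #D2F379, #F5FCE2

18%: (184 + 12.78 = 196.78→197, 237 + 3.24 = 240.24→240, 45 + 37.8 = 82.8→83) → #C5F053
23%: (184 + 16.33 = 200.33→200, 237 + 4.14 = 241.14→241, 45 + 48.3 = 93.3→93) → #C8F15D
36%: (184 + 25.56 = 209.56→210, 237 + 6.48 = 243.48→243, 45 + 75.6 = 120.6→121) → #D2F379
86%: (184 + 61.06 = 245.06→245, 237 + 15.48 = 252.48→252, 45 + 180.6 = 225.6→226) → #F5FCE2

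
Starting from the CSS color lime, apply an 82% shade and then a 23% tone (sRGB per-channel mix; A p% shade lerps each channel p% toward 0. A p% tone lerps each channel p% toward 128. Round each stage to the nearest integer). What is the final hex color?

#1d411d

CSS lime is rgb(0, 255, 0).
Per channel, c → c + 0.82(0 − c):
  R: 0 + 0 = 0 → 0
  G: 255 + 0.82×(0−255) = 255 − 209.1 = 45.9 → 46
  B: 0 + 0 = 0 → 0
After the shade: rgb(0, 46, 0) = #002e00.
Lerp each channel 23% toward 128:
  R: 0 + 29.44 = 29.44 → 29
  G: 46 + 18.86 = 64.86 → 65
  B: 0 + 0.23×(128−0) = 0 + 29.44 = 29.44 → 29
rgb(29, 65, 29) = #1d411d.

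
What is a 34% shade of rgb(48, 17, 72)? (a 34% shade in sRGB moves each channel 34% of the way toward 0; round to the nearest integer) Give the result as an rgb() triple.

rgb(32, 11, 48)

Per channel, c → c + 0.34(0 − c):
  R: 48 + 0.34×(0−48) = 48 − 16.32 = 31.68 → 32
  G: 17 + 0.34×(0−17) = 17 − 5.78 = 11.22 → 11
  B: 72 − 24.48 = 47.52 → 48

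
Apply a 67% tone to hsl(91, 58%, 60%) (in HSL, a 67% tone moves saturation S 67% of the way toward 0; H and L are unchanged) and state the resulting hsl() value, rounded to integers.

hsl(91, 19%, 60%)

S moves 67% from 58 toward 0: 58 − 38.86 = 19.14 → 19.
H and L are unchanged.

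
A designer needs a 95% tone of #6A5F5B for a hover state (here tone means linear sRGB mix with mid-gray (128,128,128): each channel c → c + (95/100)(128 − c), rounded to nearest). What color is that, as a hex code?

#7F7E7E

#6A5F5B is rgb(106, 95, 91).
Lerp each channel 95% toward 128:
  R: 106 + 20.9 = 126.9 → 127
  G: 95 + 0.95×(128−95) = 95 + 31.35 = 126.35 → 126
  B: 91 + 0.95×(128−91) = 91 + 35.15 = 126.15 → 126
rgb(127, 126, 126) = #7F7E7E.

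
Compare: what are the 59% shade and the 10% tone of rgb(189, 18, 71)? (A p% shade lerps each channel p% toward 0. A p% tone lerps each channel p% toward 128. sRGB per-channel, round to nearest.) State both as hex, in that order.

#4d071d, #b71d4d

59% shade:
  R: 189 − 111.51 = 77.49 → 77
  G: 18 + 0.59×(0−18) = 18 − 10.62 = 7.38 → 7
  B: 71 + 0.59×(0−71) = 71 − 41.89 = 29.11 → 29
  → #4d071d
10% tone:
  R: 189 + 0.1×(128−189) = 189 − 6.1 = 182.9 → 183
  G: 18 + 11 = 29 → 29
  B: 71 + 0.1×(128−71) = 71 + 5.7 = 76.7 → 77
  → #b71d4d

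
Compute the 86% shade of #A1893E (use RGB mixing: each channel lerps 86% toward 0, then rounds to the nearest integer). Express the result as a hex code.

#A1893E is rgb(161, 137, 62).
An 86% shade moves each channel 86% toward 0:
  R: 161 + 0.86×(0−161) = 161 − 138.46 = 22.54 → 23
  G: 137 + 0.86×(0−137) = 137 − 117.82 = 19.18 → 19
  B: 62 + 0.86×(0−62) = 62 − 53.32 = 8.68 → 9
rgb(23, 19, 9) = #171309.

#171309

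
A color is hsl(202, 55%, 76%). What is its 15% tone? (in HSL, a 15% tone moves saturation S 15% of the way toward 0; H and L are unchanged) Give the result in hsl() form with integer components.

hsl(202, 47%, 76%)

S moves 15% from 55 toward 0: 55 − 8.25 = 46.75 → 47.
H and L are unchanged.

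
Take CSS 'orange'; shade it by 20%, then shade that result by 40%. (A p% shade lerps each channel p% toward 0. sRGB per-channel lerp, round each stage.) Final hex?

#7a4f00

CSS orange is rgb(255, 165, 0).
Per channel, c → c + 0.2(0 − c):
  R: 255 − 51 = 204 → 204
  G: 165 − 33 = 132 → 132
  B: 0 + 0.2×(0−0) = 0 + 0 = 0 → 0
After the shade: rgb(204, 132, 0) = #cc8400.
Per channel, c → c + 0.4(0 − c):
  R: 204 + 0.4×(0−204) = 204 − 81.6 = 122.4 → 122
  G: 132 + 0.4×(0−132) = 132 − 52.8 = 79.2 → 79
  B: 0 + 0.4×(0−0) = 0 + 0 = 0 → 0
rgb(122, 79, 0) = #7a4f00.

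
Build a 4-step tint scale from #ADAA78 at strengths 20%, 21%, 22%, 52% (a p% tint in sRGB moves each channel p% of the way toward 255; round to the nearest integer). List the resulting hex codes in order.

#ADAA78 is rgb(173, 170, 120).
20%: (173 + 16.4 = 189.4→189, 170 + 17 = 187→187, 120 + 27 = 147→147) → #BDBB93
21%: (173 + 17.22 = 190.22→190, 170 + 17.85 = 187.85→188, 120 + 28.35 = 148.35→148) → #BEBC94
22%: (173 + 18.04 = 191.04→191, 170 + 18.7 = 188.7→189, 120 + 29.7 = 149.7→150) → #BFBD96
52%: (173 + 42.64 = 215.64→216, 170 + 44.2 = 214.2→214, 120 + 70.2 = 190.2→190) → #D8D6BE

#BDBB93, #BEBC94, #BFBD96, #D8D6BE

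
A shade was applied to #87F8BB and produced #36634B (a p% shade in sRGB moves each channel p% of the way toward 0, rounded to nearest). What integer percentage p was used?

60%

#87F8BB is rgb(135, 248, 187); #36634B is rgb(54, 99, 75).
On the G channel (widest range): 99 ≈ 248 + (p/100)(0 − 248), so p ≈ 100×(99 − 248)/(0 − 248) = -14900/-248 = 60.08.
p = 60 reproduces all three channels after rounding.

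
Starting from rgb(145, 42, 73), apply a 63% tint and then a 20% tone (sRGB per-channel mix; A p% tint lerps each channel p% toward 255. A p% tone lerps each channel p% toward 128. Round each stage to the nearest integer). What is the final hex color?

#c5a6b0

A 63% tint moves each channel 63% toward 255:
  R: 145 + 69.3 = 214.3 → 214
  G: 42 + 134.19 = 176.19 → 176
  B: 73 + 0.63×(255−73) = 73 + 114.66 = 187.66 → 188
After the tint: rgb(214, 176, 188) = #d6b0bc.
A 20% tone moves each channel 20% toward 128:
  R: 214 + 0.2×(128−214) = 214 − 17.2 = 196.8 → 197
  G: 176 + 0.2×(128−176) = 176 − 9.6 = 166.4 → 166
  B: 188 + 0.2×(128−188) = 188 − 12 = 176 → 176
rgb(197, 166, 176) = #c5a6b0.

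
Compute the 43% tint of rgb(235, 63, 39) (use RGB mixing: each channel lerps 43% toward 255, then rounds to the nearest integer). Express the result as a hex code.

Per channel, c → c + 0.43(255 − c):
  R: 235 + 0.43×(255−235) = 235 + 8.6 = 243.6 → 244
  G: 63 + 0.43×(255−63) = 63 + 82.56 = 145.56 → 146
  B: 39 + 0.43×(255−39) = 39 + 92.88 = 131.88 → 132
rgb(244, 146, 132) = #f49284.

#f49284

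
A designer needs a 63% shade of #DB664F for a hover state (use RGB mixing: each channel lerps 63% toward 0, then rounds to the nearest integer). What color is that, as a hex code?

#51261D

#DB664F is rgb(219, 102, 79).
Lerp each channel 63% toward 0:
  R: 219 − 137.97 = 81.03 → 81
  G: 102 + 0.63×(0−102) = 102 − 64.26 = 37.74 → 38
  B: 79 + 0.63×(0−79) = 79 − 49.77 = 29.23 → 29
rgb(81, 38, 29) = #51261D.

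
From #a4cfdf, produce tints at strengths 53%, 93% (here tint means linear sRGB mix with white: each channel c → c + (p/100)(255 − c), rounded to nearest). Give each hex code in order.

#a4cfdf is rgb(164, 207, 223).
53%: (164 + 48.23 = 212.23→212, 207 + 25.44 = 232.44→232, 223 + 16.96 = 239.96→240) → #d4e8f0
93%: (164 + 84.63 = 248.63→249, 207 + 44.64 = 251.64→252, 223 + 29.76 = 252.76→253) → #f9fcfd

#d4e8f0, #f9fcfd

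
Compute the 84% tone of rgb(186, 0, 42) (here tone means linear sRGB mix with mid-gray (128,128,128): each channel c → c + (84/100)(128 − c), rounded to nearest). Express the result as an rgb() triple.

An 84% tone moves each channel 84% toward 128:
  R: 186 + 0.84×(128−186) = 186 − 48.72 = 137.28 → 137
  G: 0 + 107.52 = 107.52 → 108
  B: 42 + 72.24 = 114.24 → 114

rgb(137, 108, 114)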